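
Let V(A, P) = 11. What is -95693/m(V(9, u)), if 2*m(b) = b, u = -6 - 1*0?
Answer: -191386/11 ≈ -17399.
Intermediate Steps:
u = -6 (u = -6 + 0 = -6)
m(b) = b/2
-95693/m(V(9, u)) = -95693/((½)*11) = -95693/11/2 = -95693*2/11 = -191386/11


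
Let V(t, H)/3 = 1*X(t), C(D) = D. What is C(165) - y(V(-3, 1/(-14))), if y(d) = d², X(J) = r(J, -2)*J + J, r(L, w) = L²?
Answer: -7935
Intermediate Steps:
X(J) = J + J³ (X(J) = J²*J + J = J³ + J = J + J³)
V(t, H) = 3*t + 3*t³ (V(t, H) = 3*(1*(t + t³)) = 3*(t + t³) = 3*t + 3*t³)
C(165) - y(V(-3, 1/(-14))) = 165 - (3*(-3)*(1 + (-3)²))² = 165 - (3*(-3)*(1 + 9))² = 165 - (3*(-3)*10)² = 165 - 1*(-90)² = 165 - 1*8100 = 165 - 8100 = -7935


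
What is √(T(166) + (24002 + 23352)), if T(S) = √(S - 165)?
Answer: √47355 ≈ 217.61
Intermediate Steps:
T(S) = √(-165 + S)
√(T(166) + (24002 + 23352)) = √(√(-165 + 166) + (24002 + 23352)) = √(√1 + 47354) = √(1 + 47354) = √47355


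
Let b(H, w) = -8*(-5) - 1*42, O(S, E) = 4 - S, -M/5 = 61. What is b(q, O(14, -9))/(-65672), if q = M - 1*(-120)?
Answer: 1/32836 ≈ 3.0454e-5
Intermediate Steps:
M = -305 (M = -5*61 = -305)
q = -185 (q = -305 - 1*(-120) = -305 + 120 = -185)
b(H, w) = -2 (b(H, w) = 40 - 42 = -2)
b(q, O(14, -9))/(-65672) = -2/(-65672) = -2*(-1/65672) = 1/32836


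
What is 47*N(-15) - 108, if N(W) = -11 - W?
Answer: 80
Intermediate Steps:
47*N(-15) - 108 = 47*(-11 - 1*(-15)) - 108 = 47*(-11 + 15) - 108 = 47*4 - 108 = 188 - 108 = 80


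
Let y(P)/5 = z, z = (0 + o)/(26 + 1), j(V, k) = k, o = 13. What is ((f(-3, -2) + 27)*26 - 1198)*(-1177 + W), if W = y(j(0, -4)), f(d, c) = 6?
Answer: 10782760/27 ≈ 3.9936e+5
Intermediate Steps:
z = 13/27 (z = (0 + 13)/(26 + 1) = 13/27 ≈ 0.48148)
y(P) = 65/27 (y(P) = 5*(13/27) = 65/27)
W = 65/27 ≈ 2.4074
((f(-3, -2) + 27)*26 - 1198)*(-1177 + W) = ((6 + 27)*26 - 1198)*(-1177 + 65/27) = (33*26 - 1198)*(-31714/27) = (858 - 1198)*(-31714/27) = -340*(-31714/27) = 10782760/27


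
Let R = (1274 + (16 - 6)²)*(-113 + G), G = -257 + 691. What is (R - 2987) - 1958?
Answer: 436109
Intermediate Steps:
G = 434
R = 441054 (R = (1274 + (16 - 6)²)*(-113 + 434) = (1274 + 10²)*321 = (1274 + 100)*321 = 1374*321 = 441054)
(R - 2987) - 1958 = (441054 - 2987) - 1958 = 438067 - 1958 = 436109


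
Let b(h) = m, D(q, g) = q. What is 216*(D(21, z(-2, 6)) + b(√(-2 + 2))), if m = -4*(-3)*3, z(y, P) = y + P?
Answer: 12312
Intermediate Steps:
z(y, P) = P + y
m = 36 (m = 12*3 = 36)
b(h) = 36
216*(D(21, z(-2, 6)) + b(√(-2 + 2))) = 216*(21 + 36) = 216*57 = 12312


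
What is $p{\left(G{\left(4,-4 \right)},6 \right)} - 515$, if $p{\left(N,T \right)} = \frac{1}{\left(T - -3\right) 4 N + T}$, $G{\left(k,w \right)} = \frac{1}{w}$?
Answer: $- \frac{1546}{3} \approx -515.33$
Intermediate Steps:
$p{\left(N,T \right)} = \frac{1}{T + N \left(12 + 4 T\right)}$ ($p{\left(N,T \right)} = \frac{1}{\left(T + 3\right) 4 N + T} = \frac{1}{\left(3 + T\right) 4 N + T} = \frac{1}{\left(12 + 4 T\right) N + T} = \frac{1}{N \left(12 + 4 T\right) + T} = \frac{1}{T + N \left(12 + 4 T\right)}$)
$p{\left(G{\left(4,-4 \right)},6 \right)} - 515 = \frac{1}{6 + \frac{12}{-4} + 4 \frac{1}{-4} \cdot 6} - 515 = \frac{1}{6 + 12 \left(- \frac{1}{4}\right) + 4 \left(- \frac{1}{4}\right) 6} - 515 = \frac{1}{6 - 3 - 6} - 515 = \frac{1}{-3} - 515 = - \frac{1}{3} - 515 = - \frac{1546}{3}$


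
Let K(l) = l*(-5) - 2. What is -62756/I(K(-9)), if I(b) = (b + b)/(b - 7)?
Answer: -1129608/43 ≈ -26270.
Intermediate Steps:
K(l) = -2 - 5*l (K(l) = -5*l - 2 = -2 - 5*l)
I(b) = 2*b/(-7 + b) (I(b) = (2*b)/(-7 + b) = 2*b/(-7 + b))
-62756/I(K(-9)) = -62756*(-7 + (-2 - 5*(-9)))/(2*(-2 - 5*(-9))) = -62756*(-7 + (-2 + 45))/(2*(-2 + 45)) = -62756/(2*43/(-7 + 43)) = -62756/(2*43/36) = -62756/(2*43*(1/36)) = -62756/43/18 = -62756*18/43 = -1129608/43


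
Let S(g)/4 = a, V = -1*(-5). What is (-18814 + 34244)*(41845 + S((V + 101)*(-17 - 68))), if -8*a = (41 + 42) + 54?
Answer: 644611395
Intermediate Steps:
V = 5
a = -137/8 (a = -((41 + 42) + 54)/8 = -(83 + 54)/8 = -⅛*137 = -137/8 ≈ -17.125)
S(g) = -137/2 (S(g) = 4*(-137/8) = -137/2)
(-18814 + 34244)*(41845 + S((V + 101)*(-17 - 68))) = (-18814 + 34244)*(41845 - 137/2) = 15430*(83553/2) = 644611395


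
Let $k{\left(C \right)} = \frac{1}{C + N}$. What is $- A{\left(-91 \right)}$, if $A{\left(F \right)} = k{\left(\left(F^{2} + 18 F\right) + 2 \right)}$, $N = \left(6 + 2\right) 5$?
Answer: $- \frac{1}{6685} \approx -0.00014959$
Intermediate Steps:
$N = 40$ ($N = 8 \cdot 5 = 40$)
$k{\left(C \right)} = \frac{1}{40 + C}$ ($k{\left(C \right)} = \frac{1}{C + 40} = \frac{1}{40 + C}$)
$A{\left(F \right)} = \frac{1}{42 + F^{2} + 18 F}$ ($A{\left(F \right)} = \frac{1}{40 + \left(\left(F^{2} + 18 F\right) + 2\right)} = \frac{1}{40 + \left(2 + F^{2} + 18 F\right)} = \frac{1}{42 + F^{2} + 18 F}$)
$- A{\left(-91 \right)} = - \frac{1}{42 + \left(-91\right)^{2} + 18 \left(-91\right)} = - \frac{1}{42 + 8281 - 1638} = - \frac{1}{6685}$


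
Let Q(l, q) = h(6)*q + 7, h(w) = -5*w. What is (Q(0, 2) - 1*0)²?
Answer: 2809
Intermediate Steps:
Q(l, q) = 7 - 30*q (Q(l, q) = (-5*6)*q + 7 = -30*q + 7 = 7 - 30*q)
(Q(0, 2) - 1*0)² = ((7 - 30*2) - 1*0)² = ((7 - 60) + 0)² = (-53 + 0)² = (-53)² = 2809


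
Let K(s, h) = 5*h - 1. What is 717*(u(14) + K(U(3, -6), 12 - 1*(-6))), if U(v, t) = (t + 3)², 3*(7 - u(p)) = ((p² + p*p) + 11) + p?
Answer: -30831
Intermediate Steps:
u(p) = 10/3 - 2*p²/3 - p/3 (u(p) = 7 - (((p² + p*p) + 11) + p)/3 = 7 - (((p² + p²) + 11) + p)/3 = 7 - ((2*p² + 11) + p)/3 = 7 - ((11 + 2*p²) + p)/3 = 7 - (11 + p + 2*p²)/3 = 7 + (-11/3 - 2*p²/3 - p/3) = 10/3 - 2*p²/3 - p/3)
U(v, t) = (3 + t)²
K(s, h) = -1 + 5*h
717*(u(14) + K(U(3, -6), 12 - 1*(-6))) = 717*((10/3 - ⅔*14² - ⅓*14) + (-1 + 5*(12 - 1*(-6)))) = 717*((10/3 - ⅔*196 - 14/3) + (-1 + 5*(12 + 6))) = 717*((10/3 - 392/3 - 14/3) + (-1 + 5*18)) = 717*(-132 + (-1 + 90)) = 717*(-132 + 89) = 717*(-43) = -30831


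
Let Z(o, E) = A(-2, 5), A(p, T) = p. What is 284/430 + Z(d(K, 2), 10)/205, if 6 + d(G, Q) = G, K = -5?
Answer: 5736/8815 ≈ 0.65071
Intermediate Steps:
d(G, Q) = -6 + G
Z(o, E) = -2
284/430 + Z(d(K, 2), 10)/205 = 284/430 - 2/205 = 284*(1/430) - 2*1/205 = 142/215 - 2/205 = 5736/8815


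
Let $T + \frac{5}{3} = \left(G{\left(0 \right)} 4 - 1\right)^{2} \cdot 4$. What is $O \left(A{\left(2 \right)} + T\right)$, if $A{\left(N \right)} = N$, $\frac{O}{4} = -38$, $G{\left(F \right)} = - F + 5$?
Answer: $- \frac{658616}{3} \approx -2.1954 \cdot 10^{5}$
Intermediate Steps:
$G{\left(F \right)} = 5 - F$
$O = -152$ ($O = 4 \left(-38\right) = -152$)
$T = \frac{4327}{3}$ ($T = - \frac{5}{3} + \left(\left(5 - 0\right) 4 - 1\right)^{2} \cdot 4 = - \frac{5}{3} + \left(\left(5 + 0\right) 4 - 1\right)^{2} \cdot 4 = - \frac{5}{3} + \left(5 \cdot 4 - 1\right)^{2} \cdot 4 = - \frac{5}{3} + \left(20 - 1\right)^{2} \cdot 4 = - \frac{5}{3} + 19^{2} \cdot 4 = - \frac{5}{3} + 361 \cdot 4 = - \frac{5}{3} + 1444 = \frac{4327}{3} \approx 1442.3$)
$O \left(A{\left(2 \right)} + T\right) = - 152 \left(2 + \frac{4327}{3}\right) = \left(-152\right) \frac{4333}{3} = - \frac{658616}{3}$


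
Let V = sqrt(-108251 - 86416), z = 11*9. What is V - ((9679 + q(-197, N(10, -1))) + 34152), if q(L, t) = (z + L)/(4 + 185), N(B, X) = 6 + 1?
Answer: -1183423/27 + I*sqrt(194667) ≈ -43831.0 + 441.21*I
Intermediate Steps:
z = 99
V = I*sqrt(194667) (V = sqrt(-194667) = I*sqrt(194667) ≈ 441.21*I)
N(B, X) = 7
q(L, t) = 11/21 + L/189 (q(L, t) = (99 + L)/(4 + 185) = (99 + L)/189 = (99 + L)*(1/189) = 11/21 + L/189)
V - ((9679 + q(-197, N(10, -1))) + 34152) = I*sqrt(194667) - ((9679 + (11/21 + (1/189)*(-197))) + 34152) = I*sqrt(194667) - ((9679 + (11/21 - 197/189)) + 34152) = I*sqrt(194667) - ((9679 - 14/27) + 34152) = I*sqrt(194667) - (261319/27 + 34152) = I*sqrt(194667) - 1*1183423/27 = I*sqrt(194667) - 1183423/27 = -1183423/27 + I*sqrt(194667)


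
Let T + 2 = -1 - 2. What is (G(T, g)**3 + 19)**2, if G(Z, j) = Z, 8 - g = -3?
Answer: 11236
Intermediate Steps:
g = 11 (g = 8 - 1*(-3) = 8 + 3 = 11)
T = -5 (T = -2 + (-1 - 2) = -2 - 3 = -5)
(G(T, g)**3 + 19)**2 = ((-5)**3 + 19)**2 = (-125 + 19)**2 = (-106)**2 = 11236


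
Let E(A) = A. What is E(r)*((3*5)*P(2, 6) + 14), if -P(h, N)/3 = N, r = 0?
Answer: 0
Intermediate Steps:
P(h, N) = -3*N
E(r)*((3*5)*P(2, 6) + 14) = 0*((3*5)*(-3*6) + 14) = 0*(15*(-18) + 14) = 0*(-270 + 14) = 0*(-256) = 0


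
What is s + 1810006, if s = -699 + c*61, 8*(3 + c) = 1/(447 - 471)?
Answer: 347351747/192 ≈ 1.8091e+6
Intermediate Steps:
c = -577/192 (c = -3 + 1/(8*(447 - 471)) = -3 + (⅛)/(-24) = -3 + (⅛)*(-1/24) = -3 - 1/192 = -577/192 ≈ -3.0052)
s = -169405/192 (s = -699 - 577/192*61 = -699 - 35197/192 = -169405/192 ≈ -882.32)
s + 1810006 = -169405/192 + 1810006 = 347351747/192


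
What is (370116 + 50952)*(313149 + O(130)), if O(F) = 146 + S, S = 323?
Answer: 132054504024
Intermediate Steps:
O(F) = 469 (O(F) = 146 + 323 = 469)
(370116 + 50952)*(313149 + O(130)) = (370116 + 50952)*(313149 + 469) = 421068*313618 = 132054504024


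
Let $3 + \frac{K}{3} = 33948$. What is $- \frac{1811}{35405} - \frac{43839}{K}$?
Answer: $- \frac{528628}{1097555} \approx -0.48164$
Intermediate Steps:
$K = 101835$ ($K = -9 + 3 \cdot 33948 = -9 + 101844 = 101835$)
$- \frac{1811}{35405} - \frac{43839}{K} = - \frac{1811}{35405} - \frac{43839}{101835} = \left(-1811\right) \frac{1}{35405} - \frac{4871}{11315} = - \frac{1811}{35405} - \frac{4871}{11315} = - \frac{528628}{1097555}$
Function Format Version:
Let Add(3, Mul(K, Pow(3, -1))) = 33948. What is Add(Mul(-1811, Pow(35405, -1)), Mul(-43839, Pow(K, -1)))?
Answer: Rational(-528628, 1097555) ≈ -0.48164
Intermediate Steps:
K = 101835 (K = Add(-9, Mul(3, 33948)) = Add(-9, 101844) = 101835)
Add(Mul(-1811, Pow(35405, -1)), Mul(-43839, Pow(K, -1))) = Add(Mul(-1811, Pow(35405, -1)), Mul(-43839, Pow(101835, -1))) = Add(Mul(-1811, Rational(1, 35405)), Mul(-43839, Rational(1, 101835))) = Add(Rational(-1811, 35405), Rational(-4871, 11315)) = Rational(-528628, 1097555)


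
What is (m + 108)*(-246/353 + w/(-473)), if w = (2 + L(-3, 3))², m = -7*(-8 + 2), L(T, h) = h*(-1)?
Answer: -17506650/166969 ≈ -104.85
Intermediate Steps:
L(T, h) = -h
m = 42 (m = -7*(-6) = 42)
w = 1 (w = (2 - 1*3)² = (2 - 3)² = (-1)² = 1)
(m + 108)*(-246/353 + w/(-473)) = (42 + 108)*(-246/353 + 1/(-473)) = 150*(-246*1/353 + 1*(-1/473)) = 150*(-246/353 - 1/473) = 150*(-116711/166969) = -17506650/166969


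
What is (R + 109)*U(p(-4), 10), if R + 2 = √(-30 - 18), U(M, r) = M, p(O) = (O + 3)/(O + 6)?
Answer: -107/2 - 2*I*√3 ≈ -53.5 - 3.4641*I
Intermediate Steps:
p(O) = (3 + O)/(6 + O)
R = -2 + 4*I*√3 (R = -2 + √(-30 - 18) = -2 + √(-48) = -2 + 4*I*√3 ≈ -2.0 + 6.9282*I)
(R + 109)*U(p(-4), 10) = ((-2 + 4*I*√3) + 109)*((3 - 4)/(6 - 4)) = (107 + 4*I*√3)*(-1/2) = (107 + 4*I*√3)*((½)*(-1)) = (107 + 4*I*√3)*(-½) = -107/2 - 2*I*√3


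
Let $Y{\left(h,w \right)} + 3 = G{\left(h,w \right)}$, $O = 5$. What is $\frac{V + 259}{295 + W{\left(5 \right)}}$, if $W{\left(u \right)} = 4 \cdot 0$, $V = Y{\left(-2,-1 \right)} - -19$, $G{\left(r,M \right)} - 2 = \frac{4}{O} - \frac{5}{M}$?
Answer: $\frac{1414}{1475} \approx 0.95864$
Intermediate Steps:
$G{\left(r,M \right)} = \frac{14}{5} - \frac{5}{M}$ ($G{\left(r,M \right)} = 2 + \left(\frac{4}{5} - \frac{5}{M}\right) = \frac{14}{5} - \frac{5}{M}$)
$Y{\left(h,w \right)} = - \frac{1}{5} - \frac{5}{w}$ ($Y{\left(h,w \right)} = -3 + \left(\frac{14}{5} - \frac{5}{w}\right) = - \frac{1}{5} - \frac{5}{w}$)
$V = \frac{119}{5}$ ($V = \frac{-25 - -1}{5 \left(-1\right)} - -19 = \frac{1}{5} \left(-1\right) \left(-25 + 1\right) + 19 = \frac{1}{5} \left(-1\right) \left(-24\right) + 19 = \frac{24}{5} + 19 = \frac{119}{5} \approx 23.8$)
$W{\left(u \right)} = 0$
$\frac{V + 259}{295 + W{\left(5 \right)}} = \frac{\frac{119}{5} + 259}{295 + 0} = \frac{1414}{5 \cdot 295} = \frac{1414}{5} \cdot \frac{1}{295} = \frac{1414}{1475}$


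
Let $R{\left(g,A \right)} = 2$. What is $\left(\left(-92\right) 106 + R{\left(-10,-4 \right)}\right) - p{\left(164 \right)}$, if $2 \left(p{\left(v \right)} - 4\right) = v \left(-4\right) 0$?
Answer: $-9754$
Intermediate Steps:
$p{\left(v \right)} = 4$ ($p{\left(v \right)} = 4 + \frac{v \left(-4\right) 0}{2} = 4 + \frac{- 4 v 0}{2} = 4 + \frac{1}{2} \cdot 0 = 4 + 0 = 4$)
$\left(\left(-92\right) 106 + R{\left(-10,-4 \right)}\right) - p{\left(164 \right)} = \left(\left(-92\right) 106 + 2\right) - 4 = \left(-9752 + 2\right) - 4 = -9750 - 4 = -9754$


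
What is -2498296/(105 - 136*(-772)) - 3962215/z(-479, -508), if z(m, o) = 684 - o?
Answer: -419394878687/125275624 ≈ -3347.8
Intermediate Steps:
-2498296/(105 - 136*(-772)) - 3962215/z(-479, -508) = -2498296/(105 - 136*(-772)) - 3962215/(684 - 1*(-508)) = -2498296/(105 + 104992) - 3962215/(684 + 508) = -2498296/105097 - 3962215/1192 = -419394878687/125275624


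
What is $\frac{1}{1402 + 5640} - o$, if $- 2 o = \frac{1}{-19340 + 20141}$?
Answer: $\frac{2161}{2820321} \approx 0.00076623$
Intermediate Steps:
$o = - \frac{1}{1602}$ ($o = - \frac{1}{2 \left(-19340 + 20141\right)} = - \frac{1}{2 \cdot 801} = \left(- \frac{1}{2}\right) \frac{1}{801} = - \frac{1}{1602} \approx -0.00062422$)
$\frac{1}{1402 + 5640} - o = \frac{1}{1402 + 5640} - - \frac{1}{1602} = \frac{1}{7042} + \frac{1}{1602} = \frac{2161}{2820321}$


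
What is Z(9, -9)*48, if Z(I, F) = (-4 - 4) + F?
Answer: -816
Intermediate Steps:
Z(I, F) = -8 + F
Z(9, -9)*48 = (-8 - 9)*48 = -17*48 = -816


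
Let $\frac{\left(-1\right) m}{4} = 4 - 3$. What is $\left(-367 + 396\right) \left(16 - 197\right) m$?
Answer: $20996$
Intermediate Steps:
$m = -4$ ($m = - 4 \left(4 - 3\right) = \left(-4\right) 1 = -4$)
$\left(-367 + 396\right) \left(16 - 197\right) m = \left(-367 + 396\right) \left(16 - 197\right) \left(-4\right) = 29 \left(-181\right) \left(-4\right) = \left(-5249\right) \left(-4\right) = 20996$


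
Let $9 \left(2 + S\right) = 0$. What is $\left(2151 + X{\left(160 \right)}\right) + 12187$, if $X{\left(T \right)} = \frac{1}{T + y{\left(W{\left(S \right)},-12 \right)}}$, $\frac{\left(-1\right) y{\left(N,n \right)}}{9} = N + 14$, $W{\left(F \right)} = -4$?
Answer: $\frac{1003661}{70} \approx 14338.0$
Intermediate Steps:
$S = -2$ ($S = -2 + \frac{1}{9} \cdot 0 = -2 + 0 = -2$)
$y{\left(N,n \right)} = -126 - 9 N$ ($y{\left(N,n \right)} = - 9 \left(N + 14\right) = - 9 \left(14 + N\right) = -126 - 9 N$)
$X{\left(T \right)} = \frac{1}{-90 + T}$ ($X{\left(T \right)} = \frac{1}{T - 90} = \frac{1}{-90 + T}$)
$\left(2151 + X{\left(160 \right)}\right) + 12187 = \left(2151 + \frac{1}{-90 + 160}\right) + 12187 = \left(2151 + \frac{1}{70}\right) + 12187 = \frac{150571}{70} + 12187 = \frac{1003661}{70}$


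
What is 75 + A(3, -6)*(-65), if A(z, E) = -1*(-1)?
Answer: 10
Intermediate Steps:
A(z, E) = 1
75 + A(3, -6)*(-65) = 75 + 1*(-65) = 75 - 65 = 10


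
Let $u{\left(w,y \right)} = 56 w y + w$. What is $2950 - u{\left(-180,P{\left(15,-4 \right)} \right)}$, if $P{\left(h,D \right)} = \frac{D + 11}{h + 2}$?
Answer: $\frac{123770}{17} \approx 7280.6$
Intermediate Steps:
$P{\left(h,D \right)} = \frac{11 + D}{2 + h}$
$u{\left(w,y \right)} = w + 56 w y$ ($u{\left(w,y \right)} = 56 w y + w = w + 56 w y$)
$2950 - u{\left(-180,P{\left(15,-4 \right)} \right)} = 2950 - - 180 \left(1 + 56 \frac{11 - 4}{2 + 15}\right) = 2950 - - 180 \left(1 + 56 \cdot \frac{1}{17} \cdot 7\right) = 2950 - - 180 \left(1 + 56 \cdot \frac{7}{17}\right) = 2950 - - 180 \left(1 + \frac{392}{17}\right) = 2950 - \left(-180\right) \frac{409}{17} = 2950 - - \frac{73620}{17} = 2950 + \frac{73620}{17} = \frac{123770}{17}$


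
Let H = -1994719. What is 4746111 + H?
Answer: 2751392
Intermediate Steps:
4746111 + H = 4746111 - 1994719 = 2751392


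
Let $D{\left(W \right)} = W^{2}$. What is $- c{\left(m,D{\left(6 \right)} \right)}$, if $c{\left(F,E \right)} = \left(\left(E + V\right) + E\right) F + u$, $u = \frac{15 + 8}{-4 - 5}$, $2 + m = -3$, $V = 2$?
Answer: $\frac{3353}{9} \approx 372.56$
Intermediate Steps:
$m = -5$ ($m = -2 - 3 = -5$)
$u = - \frac{23}{9}$ ($u = \frac{23}{-9} = 23 \left(- \frac{1}{9}\right) = - \frac{23}{9} \approx -2.5556$)
$c{\left(F,E \right)} = - \frac{23}{9} + F \left(2 + 2 E\right)$ ($c{\left(F,E \right)} = \left(\left(E + 2\right) + E\right) F - \frac{23}{9} = \left(\left(2 + E\right) + E\right) F - \frac{23}{9} = \left(2 + 2 E\right) F - \frac{23}{9} = F \left(2 + 2 E\right) - \frac{23}{9} = - \frac{23}{9} + F \left(2 + 2 E\right)$)
$- c{\left(m,D{\left(6 \right)} \right)} = - (- \frac{23}{9} + 2 \left(-5\right) + 2 \cdot 6^{2} \left(-5\right)) = - (- \frac{23}{9} - 10 + 2 \cdot 36 \left(-5\right)) = - (- \frac{23}{9} - 10 - 360) = \left(-1\right) \left(- \frac{3353}{9}\right) = \frac{3353}{9}$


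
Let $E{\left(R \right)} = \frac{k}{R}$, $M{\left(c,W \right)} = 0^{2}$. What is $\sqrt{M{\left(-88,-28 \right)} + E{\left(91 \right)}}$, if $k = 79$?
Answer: $\frac{\sqrt{7189}}{91} \approx 0.93174$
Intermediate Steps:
$M{\left(c,W \right)} = 0$
$E{\left(R \right)} = \frac{79}{R}$
$\sqrt{M{\left(-88,-28 \right)} + E{\left(91 \right)}} = \sqrt{0 + \frac{79}{91}} = \sqrt{\frac{79}{91}} = \frac{\sqrt{7189}}{91}$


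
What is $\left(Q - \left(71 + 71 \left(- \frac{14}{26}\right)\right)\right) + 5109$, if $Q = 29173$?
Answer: $\frac{445240}{13} \approx 34249.0$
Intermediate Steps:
$\left(Q - \left(71 + 71 \left(- \frac{14}{26}\right)\right)\right) + 5109 = \left(29173 - \left(71 + 71 \left(- \frac{14}{26}\right)\right)\right) + 5109 = \left(29173 - \left(71 + 71 \left(\left(-14\right) \frac{1}{26}\right)\right)\right) + 5109 = \left(29173 - \frac{426}{13}\right) + 5109 = \frac{378823}{13} + 5109 = \frac{445240}{13}$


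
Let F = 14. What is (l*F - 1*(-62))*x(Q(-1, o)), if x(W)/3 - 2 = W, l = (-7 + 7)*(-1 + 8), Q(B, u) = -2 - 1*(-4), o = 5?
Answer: 744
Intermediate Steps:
Q(B, u) = 2 (Q(B, u) = -2 + 4 = 2)
l = 0 (l = 0*7 = 0)
x(W) = 6 + 3*W
(l*F - 1*(-62))*x(Q(-1, o)) = (0*14 - 1*(-62))*(6 + 3*2) = (0 + 62)*(6 + 6) = 62*12 = 744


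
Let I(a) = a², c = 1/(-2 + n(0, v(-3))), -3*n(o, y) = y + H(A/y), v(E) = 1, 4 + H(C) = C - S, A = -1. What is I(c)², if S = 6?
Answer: 81/256 ≈ 0.31641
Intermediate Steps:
H(C) = -10 + C (H(C) = -4 + (C - 1*6) = -4 + (C - 6) = -4 + (-6 + C) = -10 + C)
n(o, y) = 10/3 - y/3 + 1/(3*y) (n(o, y) = -(y + (-10 - 1/y))/3 = -(-10 + y - 1/y)/3 = 10/3 - y/3 + 1/(3*y))
c = ¾ (c = 1/(-2 + (⅓)*(1 + 1*(10 - 1*1))/1) = 1/(-2 + (⅓)*1*(1 + 1*(10 - 1))) = 1/(-2 + (⅓)*1*(1 + 1*9)) = 1/(-2 + (⅓)*1*(1 + 9)) = 1/(-2 + (⅓)*1*10) = 1/(-2 + 10/3) = 1/(4/3) = ¾ ≈ 0.75000)
I(c)² = ((¾)²)² = (9/16)² = 81/256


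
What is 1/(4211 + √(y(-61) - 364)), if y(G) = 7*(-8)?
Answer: 4211/17732941 - 2*I*√105/17732941 ≈ 0.00023747 - 1.1557e-6*I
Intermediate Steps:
y(G) = -56
1/(4211 + √(y(-61) - 364)) = 1/(4211 + √(-56 - 364)) = 1/(4211 + √(-420)) = 1/(4211 + 2*I*√105)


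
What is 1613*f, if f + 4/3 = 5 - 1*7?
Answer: -16130/3 ≈ -5376.7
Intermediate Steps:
f = -10/3 (f = -4/3 + (5 - 1*7) = -4/3 + (5 - 7) = -4/3 - 2 = -10/3 ≈ -3.3333)
1613*f = 1613*(-10/3) = -16130/3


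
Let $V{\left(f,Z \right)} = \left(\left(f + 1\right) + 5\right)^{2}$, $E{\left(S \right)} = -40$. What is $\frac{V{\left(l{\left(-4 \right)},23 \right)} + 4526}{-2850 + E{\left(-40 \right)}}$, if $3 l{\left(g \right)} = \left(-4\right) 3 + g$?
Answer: $- \frac{20369}{13005} \approx -1.5662$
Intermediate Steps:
$l{\left(g \right)} = -4 + \frac{g}{3}$ ($l{\left(g \right)} = \frac{\left(-4\right) 3 + g}{3} = \frac{-12 + g}{3} = -4 + \frac{g}{3}$)
$V{\left(f,Z \right)} = \left(6 + f\right)^{2}$ ($V{\left(f,Z \right)} = \left(\left(1 + f\right) + 5\right)^{2} = \left(6 + f\right)^{2}$)
$\frac{V{\left(l{\left(-4 \right)},23 \right)} + 4526}{-2850 + E{\left(-40 \right)}} = \frac{\left(6 + \left(-4 + \frac{1}{3} \left(-4\right)\right)\right)^{2} + 4526}{-2850 - 40} = \frac{\left(6 - \frac{16}{3}\right)^{2} + 4526}{-2890} = \left(\left(6 - \frac{16}{3}\right)^{2} + 4526\right) \left(- \frac{1}{2890}\right) = \left(\left(\frac{2}{3}\right)^{2} + 4526\right) \left(- \frac{1}{2890}\right) = \left(\frac{4}{9} + 4526\right) \left(- \frac{1}{2890}\right) = \frac{40738}{9} \left(- \frac{1}{2890}\right) = - \frac{20369}{13005}$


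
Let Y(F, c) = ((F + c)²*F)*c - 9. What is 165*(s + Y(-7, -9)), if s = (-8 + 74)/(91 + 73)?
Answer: 218095515/82 ≈ 2.6597e+6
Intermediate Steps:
s = 33/82 (s = 66/164 = 66*(1/164) = 33/82 ≈ 0.40244)
Y(F, c) = -9 + F*c*(F + c)² (Y(F, c) = (F*(F + c)²)*c - 9 = F*c*(F + c)² - 9 = -9 + F*c*(F + c)²)
165*(s + Y(-7, -9)) = 165*(33/82 + (-9 - 7*(-9)*(-7 - 9)²)) = 165*(33/82 + (-9 - 7*(-9)*(-16)²)) = 165*(33/82 + (-9 - 7*(-9)*256)) = 165*(33/82 + (-9 + 16128)) = 165*(33/82 + 16119) = 165*(1321791/82) = 218095515/82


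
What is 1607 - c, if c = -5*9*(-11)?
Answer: 1112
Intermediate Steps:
c = 495 (c = -45*(-11) = 495)
1607 - c = 1607 - 1*495 = 1607 - 495 = 1112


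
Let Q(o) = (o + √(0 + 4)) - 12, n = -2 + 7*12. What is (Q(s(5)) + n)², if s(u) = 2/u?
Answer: 131044/25 ≈ 5241.8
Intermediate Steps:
n = 82 (n = -2 + 84 = 82)
Q(o) = -10 + o (Q(o) = (o + √4) - 12 = (o + 2) - 12 = (2 + o) - 12 = -10 + o)
(Q(s(5)) + n)² = ((-10 + 2/5) + 82)² = ((-10 + 2*(⅕)) + 82)² = ((-10 + ⅖) + 82)² = (-48/5 + 82)² = (362/5)² = 131044/25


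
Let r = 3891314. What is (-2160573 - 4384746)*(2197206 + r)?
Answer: -39851305637880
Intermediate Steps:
(-2160573 - 4384746)*(2197206 + r) = (-2160573 - 4384746)*(2197206 + 3891314) = -6545319*6088520 = -39851305637880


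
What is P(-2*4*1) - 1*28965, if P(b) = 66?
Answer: -28899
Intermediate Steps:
P(-2*4*1) - 1*28965 = 66 - 1*28965 = 66 - 28965 = -28899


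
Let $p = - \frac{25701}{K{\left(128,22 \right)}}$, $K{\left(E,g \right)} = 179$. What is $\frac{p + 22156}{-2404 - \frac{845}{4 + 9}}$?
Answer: $- \frac{3940223}{441951} \approx -8.9155$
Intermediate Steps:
$p = - \frac{25701}{179} \approx -143.58$
$\frac{p + 22156}{-2404 - \frac{845}{4 + 9}} = \frac{- \frac{25701}{179} + 22156}{-2404 - \frac{845}{4 + 9}} = \frac{3940223}{179 \left(-2404 - \frac{845}{13}\right)} = \frac{3940223}{179 \left(-2404 - 65\right)} = \frac{3940223}{179 \left(-2469\right)} = \frac{3940223}{179} \left(- \frac{1}{2469}\right) = - \frac{3940223}{441951}$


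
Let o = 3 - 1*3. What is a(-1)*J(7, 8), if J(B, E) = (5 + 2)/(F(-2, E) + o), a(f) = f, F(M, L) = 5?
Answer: -7/5 ≈ -1.4000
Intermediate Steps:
o = 0 (o = 3 - 3 = 0)
J(B, E) = 7/5 (J(B, E) = (5 + 2)/(5 + 0) = 7/5)
a(-1)*J(7, 8) = -1*7/5 = -7/5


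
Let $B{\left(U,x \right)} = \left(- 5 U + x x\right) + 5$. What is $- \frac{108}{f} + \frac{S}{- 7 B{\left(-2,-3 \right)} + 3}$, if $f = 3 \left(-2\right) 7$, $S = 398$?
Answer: $\frac{184}{1155} \approx 0.15931$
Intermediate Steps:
$f = -42$ ($f = \left(-6\right) 7 = -42$)
$B{\left(U,x \right)} = 5 + x^{2} - 5 U$ ($B{\left(U,x \right)} = \left(- 5 U + x^{2}\right) + 5 = \left(x^{2} - 5 U\right) + 5 = 5 + x^{2} - 5 U$)
$- \frac{108}{f} + \frac{S}{- 7 B{\left(-2,-3 \right)} + 3} = - \frac{108}{-42} + \frac{398}{- 7 \left(5 + \left(-3\right)^{2} - -10\right) + 3} = \left(-108\right) \left(- \frac{1}{42}\right) + \frac{398}{- 7 \left(5 + 9 + 10\right) + 3} = \frac{18}{7} + \frac{398}{\left(-7\right) 24 + 3} = \frac{18}{7} + \frac{398}{-168 + 3} = \frac{18}{7} + \frac{398}{-165} = \frac{18}{7} + 398 \left(- \frac{1}{165}\right) = \frac{18}{7} - \frac{398}{165} = \frac{184}{1155}$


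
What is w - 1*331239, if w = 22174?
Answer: -309065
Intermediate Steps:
w - 1*331239 = 22174 - 1*331239 = 22174 - 331239 = -309065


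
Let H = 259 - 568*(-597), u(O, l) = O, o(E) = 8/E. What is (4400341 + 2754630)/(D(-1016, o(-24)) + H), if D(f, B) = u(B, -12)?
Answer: 21464913/1018064 ≈ 21.084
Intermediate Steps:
H = 339355 (H = 259 + 339096 = 339355)
D(f, B) = B
(4400341 + 2754630)/(D(-1016, o(-24)) + H) = (4400341 + 2754630)/(8/(-24) + 339355) = 7154971/(8*(-1/24) + 339355) = 7154971/(-1/3 + 339355) = 7154971/(1018064/3) = 7154971*(3/1018064) = 21464913/1018064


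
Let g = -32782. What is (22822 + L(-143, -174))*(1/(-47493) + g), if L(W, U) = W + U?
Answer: -35038383935135/47493 ≈ -7.3776e+8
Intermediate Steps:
L(W, U) = U + W
(22822 + L(-143, -174))*(1/(-47493) + g) = (22822 + (-174 - 143))*(1/(-47493) - 32782) = (22822 - 317)*(-1/47493 - 32782) = 22505*(-1556915527/47493) = -35038383935135/47493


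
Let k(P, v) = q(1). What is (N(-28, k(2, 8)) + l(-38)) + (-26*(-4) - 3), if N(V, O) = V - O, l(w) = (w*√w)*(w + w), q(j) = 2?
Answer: 71 + 2888*I*√38 ≈ 71.0 + 17803.0*I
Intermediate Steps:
l(w) = 2*w^(5/2) (l(w) = w^(3/2)*(2*w) = 2*w^(5/2))
k(P, v) = 2
(N(-28, k(2, 8)) + l(-38)) + (-26*(-4) - 3) = ((-28 - 1*2) + 2*(-38)^(5/2)) + (-26*(-4) - 3) = ((-28 - 2) + 2*(1444*I*√38)) + (104 - 3) = (-30 + 2888*I*√38) + 101 = 71 + 2888*I*√38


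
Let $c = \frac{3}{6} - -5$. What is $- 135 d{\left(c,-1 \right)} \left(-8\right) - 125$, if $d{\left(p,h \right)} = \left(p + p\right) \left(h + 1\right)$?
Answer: $-125$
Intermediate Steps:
$c = \frac{11}{2}$ ($c = 3 \cdot \frac{1}{6} + 5 = \frac{1}{2} + 5 = \frac{11}{2} \approx 5.5$)
$d{\left(p,h \right)} = 2 p \left(1 + h\right)$
$- 135 d{\left(c,-1 \right)} \left(-8\right) - 125 = - 135 \cdot 2 \cdot \frac{11}{2} \left(1 - 1\right) \left(-8\right) - 125 = - 135 \cdot 2 \cdot \frac{11}{2} \cdot 0 \left(-8\right) - 125 = - 135 \cdot 0 \left(-8\right) - 125 = \left(-135\right) 0 - 125 = 0 - 125 = -125$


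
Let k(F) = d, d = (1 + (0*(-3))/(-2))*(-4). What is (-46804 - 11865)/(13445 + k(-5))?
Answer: -58669/13441 ≈ -4.3649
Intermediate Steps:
d = -4 (d = (1 + 0*(-½))*(-4) = (1 + 0)*(-4) = 1*(-4) = -4)
k(F) = -4
(-46804 - 11865)/(13445 + k(-5)) = (-46804 - 11865)/(13445 - 4) = -58669/13441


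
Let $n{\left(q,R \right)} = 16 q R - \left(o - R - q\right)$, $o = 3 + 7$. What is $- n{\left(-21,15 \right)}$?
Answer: $5056$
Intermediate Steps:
$o = 10$
$n{\left(q,R \right)} = -10 + R + q + 16 R q$ ($n{\left(q,R \right)} = 16 q R - \left(10 - R - q\right) = 16 R q - \left(10 - R - q\right) = 16 R q + \left(-10 + R + q\right) = -10 + R + q + 16 R q$)
$- n{\left(-21,15 \right)} = - (-10 + 15 - 21 + 16 \cdot 15 \left(-21\right)) = - (-10 + 15 - 21 - 5040) = \left(-1\right) \left(-5056\right) = 5056$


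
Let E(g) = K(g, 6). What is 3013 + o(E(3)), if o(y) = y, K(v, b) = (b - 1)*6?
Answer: 3043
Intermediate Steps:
K(v, b) = -6 + 6*b (K(v, b) = (-1 + b)*6 = -6 + 6*b)
E(g) = 30 (E(g) = -6 + 6*6 = -6 + 36 = 30)
3013 + o(E(3)) = 3013 + 30 = 3043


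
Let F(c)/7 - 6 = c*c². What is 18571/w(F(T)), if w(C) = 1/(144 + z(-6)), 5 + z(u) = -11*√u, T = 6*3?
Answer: 2581369 - 204281*I*√6 ≈ 2.5814e+6 - 5.0038e+5*I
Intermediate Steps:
T = 18
F(c) = 42 + 7*c³ (F(c) = 42 + 7*(c*c²) = 42 + 7*c³)
z(u) = -5 - 11*√u
w(C) = 1/(139 - 11*I*√6) (w(C) = 1/(144 + (-5 - 11*I*√6)) = 1/(139 - 11*I*√6))
18571/w(F(T)) = 18571/(139/20047 + 11*I*√6/20047)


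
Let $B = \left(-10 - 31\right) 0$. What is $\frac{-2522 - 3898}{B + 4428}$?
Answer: $- \frac{535}{369} \approx -1.4499$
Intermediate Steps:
$B = 0$ ($B = \left(-41\right) 0 = 0$)
$\frac{-2522 - 3898}{B + 4428} = \frac{-2522 - 3898}{0 + 4428} = - \frac{6420}{4428} = \left(-6420\right) \frac{1}{4428} = - \frac{535}{369}$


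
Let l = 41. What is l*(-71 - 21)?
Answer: -3772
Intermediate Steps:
l*(-71 - 21) = 41*(-71 - 21) = 41*(-92) = -3772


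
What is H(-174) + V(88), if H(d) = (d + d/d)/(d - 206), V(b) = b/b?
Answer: 553/380 ≈ 1.4553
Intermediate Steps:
V(b) = 1
H(d) = (1 + d)/(-206 + d) (H(d) = (d + 1)/(-206 + d) = (1 + d)/(-206 + d))
H(-174) + V(88) = (1 - 174)/(-206 - 174) + 1 = -173/(-380) + 1 = -1/380*(-173) + 1 = 173/380 + 1 = 553/380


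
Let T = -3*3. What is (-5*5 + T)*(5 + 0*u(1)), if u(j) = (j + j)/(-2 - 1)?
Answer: -170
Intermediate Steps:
u(j) = -2*j/3 (u(j) = (2*j)/(-3) = (2*j)*(-⅓) = -2*j/3)
T = -9
(-5*5 + T)*(5 + 0*u(1)) = (-5*5 - 9)*(5 + 0*(-⅔*1)) = (-25 - 9)*(5 + 0*(-⅔)) = -34*(5 + 0) = -34*5 = -170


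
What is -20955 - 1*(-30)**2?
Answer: -21855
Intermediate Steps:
-20955 - 1*(-30)**2 = -20955 - 1*900 = -20955 - 900 = -21855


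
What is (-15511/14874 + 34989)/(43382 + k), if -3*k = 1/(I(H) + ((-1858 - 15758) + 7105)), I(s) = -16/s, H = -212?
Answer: 289909969834125/359462950584346 ≈ 0.80651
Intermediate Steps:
k = 53/1671237 (k = -1/(3*(-16/(-212) + ((-1858 - 15758) + 7105))) = -1/(3*(-16*(-1/212) + (-17616 + 7105))) = -1/(3*(4/53 - 10511)) = -1/(3*(-557079/53)) = -1/3*(-53/557079) = 53/1671237 ≈ 3.1713e-5)
(-15511/14874 + 34989)/(43382 + k) = (-15511/14874 + 34989)/(43382 + 53/1671237) = (-15511*1/14874 + 34989)/(72501603587/1671237) = (-15511/14874 + 34989)*(1671237/72501603587) = (520410875/14874)*(1671237/72501603587) = 289909969834125/359462950584346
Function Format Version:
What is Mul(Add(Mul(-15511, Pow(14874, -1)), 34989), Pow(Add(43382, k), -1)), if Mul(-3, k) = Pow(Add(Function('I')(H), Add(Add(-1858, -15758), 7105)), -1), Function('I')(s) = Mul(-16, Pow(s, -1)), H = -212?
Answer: Rational(289909969834125, 359462950584346) ≈ 0.80651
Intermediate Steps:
k = Rational(53, 1671237) (k = Mul(Rational(-1, 3), Pow(Add(Mul(-16, Pow(-212, -1)), Add(Add(-1858, -15758), 7105)), -1)) = Mul(Rational(-1, 3), Pow(Add(Mul(-16, Rational(-1, 212)), Add(-17616, 7105)), -1)) = Mul(Rational(-1, 3), Pow(Add(Rational(4, 53), -10511), -1)) = Mul(Rational(-1, 3), Pow(Rational(-557079, 53), -1)) = Mul(Rational(-1, 3), Rational(-53, 557079)) = Rational(53, 1671237) ≈ 3.1713e-5)
Mul(Add(Mul(-15511, Pow(14874, -1)), 34989), Pow(Add(43382, k), -1)) = Mul(Add(Mul(-15511, Pow(14874, -1)), 34989), Pow(Add(43382, Rational(53, 1671237)), -1)) = Mul(Add(Mul(-15511, Rational(1, 14874)), 34989), Pow(Rational(72501603587, 1671237), -1)) = Mul(Add(Rational(-15511, 14874), 34989), Rational(1671237, 72501603587)) = Mul(Rational(520410875, 14874), Rational(1671237, 72501603587)) = Rational(289909969834125, 359462950584346)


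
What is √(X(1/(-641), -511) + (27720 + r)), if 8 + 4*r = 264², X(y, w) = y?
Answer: √18547989461/641 ≈ 212.47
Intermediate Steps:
r = 17422 (r = -2 + (¼)*264² = -2 + (¼)*69696 = -2 + 17424 = 17422)
√(X(1/(-641), -511) + (27720 + r)) = √(1/(-641) + (27720 + 17422)) = √(-1/641 + 45142) = √(28936021/641) = √18547989461/641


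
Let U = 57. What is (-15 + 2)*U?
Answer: -741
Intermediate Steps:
(-15 + 2)*U = (-15 + 2)*57 = -13*57 = -741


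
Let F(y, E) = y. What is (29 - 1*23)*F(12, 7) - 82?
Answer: -10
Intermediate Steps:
(29 - 1*23)*F(12, 7) - 82 = (29 - 1*23)*12 - 82 = (29 - 23)*12 - 82 = 6*12 - 82 = 72 - 82 = -10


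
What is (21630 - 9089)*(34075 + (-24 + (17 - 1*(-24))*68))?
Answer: 461997899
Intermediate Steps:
(21630 - 9089)*(34075 + (-24 + (17 - 1*(-24))*68)) = 12541*(34075 + (-24 + (17 + 24)*68)) = 12541*(34075 + (-24 + 41*68)) = 12541*(34075 + (-24 + 2788)) = 12541*(34075 + 2764) = 12541*36839 = 461997899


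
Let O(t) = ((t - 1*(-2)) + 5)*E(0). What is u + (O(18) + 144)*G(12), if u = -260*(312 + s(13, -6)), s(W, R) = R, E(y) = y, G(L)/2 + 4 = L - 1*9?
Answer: -79848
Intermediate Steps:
G(L) = -26 + 2*L (G(L) = -8 + 2*(L - 1*9) = -8 + 2*(L - 9) = -8 + 2*(-9 + L) = -8 + (-18 + 2*L) = -26 + 2*L)
O(t) = 0 (O(t) = ((t - 1*(-2)) + 5)*0 = ((t + 2) + 5)*0 = ((2 + t) + 5)*0 = (7 + t)*0 = 0)
u = -79560 (u = -260*(312 - 6) = -260*306 = -79560)
u + (O(18) + 144)*G(12) = -79560 + (0 + 144)*(-26 + 2*12) = -79560 + 144*(-26 + 24) = -79560 + 144*(-2) = -79560 - 288 = -79848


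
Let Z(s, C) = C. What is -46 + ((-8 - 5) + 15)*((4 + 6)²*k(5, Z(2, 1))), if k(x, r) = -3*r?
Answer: -646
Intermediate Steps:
-46 + ((-8 - 5) + 15)*((4 + 6)²*k(5, Z(2, 1))) = -46 + ((-8 - 5) + 15)*((4 + 6)²*(-3*1)) = -46 + (-13 + 15)*(10²*(-3)) = -46 + 2*(100*(-3)) = -46 + 2*(-300) = -46 - 600 = -646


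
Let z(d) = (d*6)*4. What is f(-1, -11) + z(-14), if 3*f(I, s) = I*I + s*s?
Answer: -886/3 ≈ -295.33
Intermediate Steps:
f(I, s) = I**2/3 + s**2/3 (f(I, s) = (I*I + s*s)/3 = (I**2 + s**2)/3 = I**2/3 + s**2/3)
z(d) = 24*d (z(d) = (6*d)*4 = 24*d)
f(-1, -11) + z(-14) = ((1/3)*(-1)**2 + (1/3)*(-11)**2) + 24*(-14) = ((1/3)*1 + (1/3)*121) - 336 = (1/3 + 121/3) - 336 = 122/3 - 336 = -886/3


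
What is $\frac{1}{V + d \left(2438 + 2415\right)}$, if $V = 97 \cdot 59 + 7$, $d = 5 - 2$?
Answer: $\frac{1}{20289} \approx 4.9288 \cdot 10^{-5}$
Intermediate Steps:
$d = 3$
$V = 5730$ ($V = 5723 + 7 = 5730$)
$\frac{1}{V + d \left(2438 + 2415\right)} = \frac{1}{5730 + 3 \left(2438 + 2415\right)} = \frac{1}{5730 + 3 \cdot 4853} = \frac{1}{5730 + 14559} = \frac{1}{20289}$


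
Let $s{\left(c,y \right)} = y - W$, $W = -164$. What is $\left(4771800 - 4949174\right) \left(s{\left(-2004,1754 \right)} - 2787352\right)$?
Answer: $494063570316$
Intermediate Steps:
$s{\left(c,y \right)} = 164 + y$ ($s{\left(c,y \right)} = y - -164 = y + 164 = 164 + y$)
$\left(4771800 - 4949174\right) \left(s{\left(-2004,1754 \right)} - 2787352\right) = \left(4771800 - 4949174\right) \left(\left(164 + 1754\right) - 2787352\right) = - 177374 \left(1918 - 2787352\right) = \left(-177374\right) \left(-2785434\right) = 494063570316$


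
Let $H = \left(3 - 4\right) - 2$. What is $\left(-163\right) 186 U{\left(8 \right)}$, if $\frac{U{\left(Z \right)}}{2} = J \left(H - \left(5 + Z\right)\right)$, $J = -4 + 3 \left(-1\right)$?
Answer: $-6791232$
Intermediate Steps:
$J = -7$ ($J = -4 - 3 = -7$)
$H = -3$ ($H = -1 - 2 = -3$)
$U{\left(Z \right)} = 112 + 14 Z$ ($U{\left(Z \right)} = 2 \left(- 7 \left(-3 - \left(5 + Z\right)\right)\right) = 2 \left(- 7 \left(-8 - Z\right)\right) = 2 \left(56 + 7 Z\right) = 112 + 14 Z$)
$\left(-163\right) 186 U{\left(8 \right)} = \left(-163\right) 186 \left(112 + 14 \cdot 8\right) = - 30318 \left(112 + 112\right) = \left(-30318\right) 224 = -6791232$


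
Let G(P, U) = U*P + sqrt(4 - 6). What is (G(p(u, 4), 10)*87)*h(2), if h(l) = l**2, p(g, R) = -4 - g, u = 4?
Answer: -27840 + 348*I*sqrt(2) ≈ -27840.0 + 492.15*I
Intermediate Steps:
G(P, U) = I*sqrt(2) + P*U (G(P, U) = P*U + sqrt(-2) = P*U + I*sqrt(2) = I*sqrt(2) + P*U)
(G(p(u, 4), 10)*87)*h(2) = ((I*sqrt(2) + (-4 - 1*4)*10)*87)*2**2 = ((I*sqrt(2) + (-4 - 4)*10)*87)*4 = ((I*sqrt(2) - 8*10)*87)*4 = ((I*sqrt(2) - 80)*87)*4 = ((-80 + I*sqrt(2))*87)*4 = (-6960 + 87*I*sqrt(2))*4 = -27840 + 348*I*sqrt(2)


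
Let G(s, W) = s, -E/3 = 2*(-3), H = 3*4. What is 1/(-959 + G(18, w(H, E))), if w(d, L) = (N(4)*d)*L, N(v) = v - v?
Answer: -1/941 ≈ -0.0010627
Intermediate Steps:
N(v) = 0
H = 12
E = 18 (E = -6*(-3) = -3*(-6) = 18)
w(d, L) = 0 (w(d, L) = (0*d)*L = 0*L = 0)
1/(-959 + G(18, w(H, E))) = 1/(-959 + 18) = 1/(-941) = -1/941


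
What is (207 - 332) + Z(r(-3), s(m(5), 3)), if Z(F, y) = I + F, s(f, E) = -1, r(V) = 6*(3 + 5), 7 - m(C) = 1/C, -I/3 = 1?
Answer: -80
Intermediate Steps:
I = -3 (I = -3*1 = -3)
m(C) = 7 - 1/C
r(V) = 48 (r(V) = 6*8 = 48)
Z(F, y) = -3 + F
(207 - 332) + Z(r(-3), s(m(5), 3)) = (207 - 332) + (-3 + 48) = -125 + 45 = -80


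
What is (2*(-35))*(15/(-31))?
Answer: 1050/31 ≈ 33.871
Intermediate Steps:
(2*(-35))*(15/(-31)) = -1050*(-1)/31 = -70*(-15/31) = 1050/31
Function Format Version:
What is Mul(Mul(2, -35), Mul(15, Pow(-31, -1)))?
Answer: Rational(1050, 31) ≈ 33.871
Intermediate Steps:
Mul(Mul(2, -35), Mul(15, Pow(-31, -1))) = Mul(-70, Mul(15, Rational(-1, 31))) = Mul(-70, Rational(-15, 31)) = Rational(1050, 31)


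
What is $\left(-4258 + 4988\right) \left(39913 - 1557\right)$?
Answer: $27999880$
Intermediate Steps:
$\left(-4258 + 4988\right) \left(39913 - 1557\right) = 730 \left(39913 - 1557\right) = 730 \cdot 38356 = 27999880$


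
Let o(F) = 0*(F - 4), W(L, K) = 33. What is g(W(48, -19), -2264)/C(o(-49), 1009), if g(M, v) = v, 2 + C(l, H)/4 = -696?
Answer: 283/349 ≈ 0.81089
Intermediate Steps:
o(F) = 0 (o(F) = 0*(-4 + F) = 0)
C(l, H) = -2792 (C(l, H) = -8 + 4*(-696) = -8 - 2784 = -2792)
g(W(48, -19), -2264)/C(o(-49), 1009) = -2264/(-2792) = -2264*(-1/2792) = 283/349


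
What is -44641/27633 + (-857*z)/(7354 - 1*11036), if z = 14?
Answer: 11940898/7267479 ≈ 1.6431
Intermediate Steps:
-44641/27633 + (-857*z)/(7354 - 1*11036) = -44641/27633 + (-857*14)/(7354 - 1*11036) = -44641*1/27633 - 11998/(7354 - 11036) = -44641/27633 - 11998/(-3682) = -44641/27633 - 11998*(-1/3682) = -44641/27633 + 857/263 = 11940898/7267479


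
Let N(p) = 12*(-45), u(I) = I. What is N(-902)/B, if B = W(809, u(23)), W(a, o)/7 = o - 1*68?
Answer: 12/7 ≈ 1.7143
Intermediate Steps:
N(p) = -540
W(a, o) = -476 + 7*o (W(a, o) = 7*(o - 1*68) = 7*(o - 68) = 7*(-68 + o) = -476 + 7*o)
B = -315 (B = -476 + 7*23 = -476 + 161 = -315)
N(-902)/B = -540/(-315) = -540*(-1/315) = 12/7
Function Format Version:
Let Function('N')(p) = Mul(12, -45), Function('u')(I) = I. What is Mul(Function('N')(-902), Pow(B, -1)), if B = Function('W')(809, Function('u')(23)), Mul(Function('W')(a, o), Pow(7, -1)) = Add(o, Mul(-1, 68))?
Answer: Rational(12, 7) ≈ 1.7143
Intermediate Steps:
Function('N')(p) = -540
Function('W')(a, o) = Add(-476, Mul(7, o)) (Function('W')(a, o) = Mul(7, Add(o, Mul(-1, 68))) = Mul(7, Add(o, -68)) = Mul(7, Add(-68, o)) = Add(-476, Mul(7, o)))
B = -315 (B = Add(-476, Mul(7, 23)) = Add(-476, 161) = -315)
Mul(Function('N')(-902), Pow(B, -1)) = Mul(-540, Pow(-315, -1)) = Mul(-540, Rational(-1, 315)) = Rational(12, 7)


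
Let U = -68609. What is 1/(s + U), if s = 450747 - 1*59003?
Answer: 1/323135 ≈ 3.0947e-6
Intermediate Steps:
s = 391744 (s = 450747 - 59003 = 391744)
1/(s + U) = 1/(391744 - 68609) = 1/323135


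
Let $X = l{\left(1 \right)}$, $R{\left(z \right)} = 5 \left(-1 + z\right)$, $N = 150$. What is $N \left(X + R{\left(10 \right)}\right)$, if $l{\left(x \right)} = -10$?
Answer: $5250$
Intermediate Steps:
$R{\left(z \right)} = -5 + 5 z$
$X = -10$
$N \left(X + R{\left(10 \right)}\right) = 150 \left(-10 + \left(-5 + 5 \cdot 10\right)\right) = 150 \left(-10 + \left(-5 + 50\right)\right) = 150 \left(-10 + 45\right) = 150 \cdot 35 = 5250$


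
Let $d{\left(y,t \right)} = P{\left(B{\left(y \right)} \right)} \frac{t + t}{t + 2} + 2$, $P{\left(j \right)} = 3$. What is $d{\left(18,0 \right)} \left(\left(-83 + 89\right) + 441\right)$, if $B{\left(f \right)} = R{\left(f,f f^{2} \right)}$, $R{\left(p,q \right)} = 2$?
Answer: $894$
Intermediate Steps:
$B{\left(f \right)} = 2$
$d{\left(y,t \right)} = 2 + \frac{6 t}{2 + t}$ ($d{\left(y,t \right)} = 3 \frac{t + t}{t + 2} + 2 = 3 \frac{2 t}{2 + t} + 2 = \frac{6 t}{2 + t} + 2 = 2 + \frac{6 t}{2 + t}$)
$d{\left(18,0 \right)} \left(\left(-83 + 89\right) + 441\right) = \frac{4 \left(1 + 2 \cdot 0\right)}{2 + 0} \left(\left(-83 + 89\right) + 441\right) = \frac{4 \left(1 + 0\right)}{2} \left(6 + 441\right) = 4 \cdot \frac{1}{2} \cdot 1 \cdot 447 = 2 \cdot 447 = 894$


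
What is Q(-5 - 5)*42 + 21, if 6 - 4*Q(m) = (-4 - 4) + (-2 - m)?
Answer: 84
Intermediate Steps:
Q(m) = 4 + m/4 (Q(m) = 3/2 - ((-4 - 4) + (-2 - m))/4 = 3/2 - (-8 + (-2 - m))/4 = 3/2 - (-10 - m)/4 = 3/2 + (5/2 + m/4) = 4 + m/4)
Q(-5 - 5)*42 + 21 = (4 + (-5 - 5)/4)*42 + 21 = (4 + (1/4)*(-10))*42 + 21 = (4 - 5/2)*42 + 21 = (3/2)*42 + 21 = 63 + 21 = 84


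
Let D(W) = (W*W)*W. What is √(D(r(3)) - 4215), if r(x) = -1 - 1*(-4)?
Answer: 2*I*√1047 ≈ 64.715*I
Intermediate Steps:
r(x) = 3 (r(x) = -1 + 4 = 3)
D(W) = W³ (D(W) = W²*W = W³)
√(D(r(3)) - 4215) = √(3³ - 4215) = √(27 - 4215) = √(-4188) = 2*I*√1047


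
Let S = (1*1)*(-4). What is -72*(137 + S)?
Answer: -9576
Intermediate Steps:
S = -4 (S = 1*(-4) = -4)
-72*(137 + S) = -72*(137 - 4) = -72*133 = -9576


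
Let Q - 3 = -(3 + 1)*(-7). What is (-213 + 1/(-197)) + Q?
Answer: -35855/197 ≈ -182.01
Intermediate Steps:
Q = 31 (Q = 3 - (3 + 1)*(-7) = 3 - 4*(-7) = 3 - 1*(-28) = 3 + 28 = 31)
(-213 + 1/(-197)) + Q = (-213 + 1/(-197)) + 31 = (-213 - 1/197) + 31 = -41962/197 + 31 = -35855/197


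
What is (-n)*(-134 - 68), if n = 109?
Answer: 22018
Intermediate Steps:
(-n)*(-134 - 68) = (-1*109)*(-134 - 68) = -109*(-202) = 22018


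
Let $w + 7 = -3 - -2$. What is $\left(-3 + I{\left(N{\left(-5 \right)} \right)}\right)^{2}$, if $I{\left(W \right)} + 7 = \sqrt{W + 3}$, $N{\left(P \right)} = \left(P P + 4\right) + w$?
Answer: $124 - 40 \sqrt{6} \approx 26.02$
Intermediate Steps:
$w = -8$ ($w = -7 - 1 = -8$)
$N{\left(P \right)} = -4 + P^{2}$ ($N{\left(P \right)} = \left(P P + 4\right) - 8 = \left(P^{2} + 4\right) - 8 = \left(4 + P^{2}\right) - 8 = -4 + P^{2}$)
$I{\left(W \right)} = -7 + \sqrt{3 + W}$ ($I{\left(W \right)} = -7 + \sqrt{W + 3} = -7 + \sqrt{3 + W}$)
$\left(-3 + I{\left(N{\left(-5 \right)} \right)}\right)^{2} = \left(-3 - \left(7 - \sqrt{3 - \left(4 - \left(-5\right)^{2}\right)}\right)\right)^{2} = \left(-3 - \left(7 - \sqrt{3 + \left(-4 + 25\right)}\right)\right)^{2} = \left(-3 - \left(7 - \sqrt{3 + 21}\right)\right)^{2} = \left(-3 - \left(7 - \sqrt{24}\right)\right)^{2} = \left(-3 - \left(7 - 2 \sqrt{6}\right)\right)^{2} = \left(-10 + 2 \sqrt{6}\right)^{2}$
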